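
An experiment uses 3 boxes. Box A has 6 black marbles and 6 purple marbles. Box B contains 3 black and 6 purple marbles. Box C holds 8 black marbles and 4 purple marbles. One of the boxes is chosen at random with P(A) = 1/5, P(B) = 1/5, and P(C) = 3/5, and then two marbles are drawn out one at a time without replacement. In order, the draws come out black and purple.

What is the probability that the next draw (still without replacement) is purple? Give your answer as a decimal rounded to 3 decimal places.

0.426

For each hypothesis, P(data | H) works out to: P(data | box A) = (6/12)(6/11) = 3/11; P(data | box B) = (3/9)(6/8) = 1/4; P(data | box C) = (8/12)(4/11) = 8/33.
Weighting by the prior gives 1/5 · 3/11 = 3/55, 1/5 · 1/4 = 1/20, 3/5 · 8/33 = 8/55; with total 1/4.
Dividing through by the total gives posterior P(box A | data) = 0.21818, P(box B | data) = 0.2, P(box C | data) = 0.58182.
The predictive probability is P(purple next | data) = (1/2)(0.21818) + (5/7)(0.2) + (3/10)(0.58182) = 0.42649.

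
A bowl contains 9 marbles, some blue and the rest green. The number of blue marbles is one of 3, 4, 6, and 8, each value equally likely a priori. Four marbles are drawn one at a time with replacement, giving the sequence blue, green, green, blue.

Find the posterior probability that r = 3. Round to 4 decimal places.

0.2914

Under each hypothesis, the probability of the observed sequence is: P(data | r = 3) = (3/9)(6/9)(6/9)(3/9) = 0.049383; P(data | r = 4) = (4/9)(5/9)(5/9)(4/9) = 0.060966; P(data | r = 6) = (6/9)(3/9)(3/9)(6/9) = 0.049383; P(data | r = 8) = (8/9)(1/9)(1/9)(8/9) = 0.0097546.
The prior-weighted likelihoods are 1/4 · 0.049383 = 0.012346, 1/4 · 0.060966 = 0.015242, 1/4 · 0.049383 = 0.012346, 1/4 · 0.0097546 = 0.0024387; these sum to 0.042372.
By Bayes' rule, P(r = 3 | data) = (0.012346) / (0.042372) = 0.29137.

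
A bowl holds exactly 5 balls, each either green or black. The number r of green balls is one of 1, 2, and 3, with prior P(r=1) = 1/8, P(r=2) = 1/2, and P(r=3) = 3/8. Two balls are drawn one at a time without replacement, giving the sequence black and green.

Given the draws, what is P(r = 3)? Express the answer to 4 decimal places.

For each hypothesis, P(data | H) works out to: P(data | r = 1) = (4/5)(1/4) = 1/5; P(data | r = 2) = (3/5)(2/4) = 3/10; P(data | r = 3) = (2/5)(3/4) = 3/10.
Multiplying each by its prior: 1/8 · 1/5 = 1/40, 1/2 · 3/10 = 3/20, 3/8 · 3/10 = 9/80; these sum to 23/80.
Hence P(r = 3 | data) = (9/80) / (23/80) = 9/23.

0.3913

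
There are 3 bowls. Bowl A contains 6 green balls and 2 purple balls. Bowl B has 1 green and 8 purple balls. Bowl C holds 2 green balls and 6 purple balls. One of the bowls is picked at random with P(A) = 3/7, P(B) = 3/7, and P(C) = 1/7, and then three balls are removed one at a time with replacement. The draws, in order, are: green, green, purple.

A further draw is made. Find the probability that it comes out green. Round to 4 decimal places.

0.6614

For each hypothesis, P(data | H) works out to: P(data | bowl A) = (6/8)(6/8)(2/8) = 0.14062; P(data | bowl B) = (1/9)(1/9)(8/9) = 0.010974; P(data | bowl C) = (2/8)(2/8)(6/8) = 0.046875.
The prior-weighted likelihoods are 3/7 · 0.14062 = 0.060268, 3/7 · 0.010974 = 0.0047031, 1/7 · 0.046875 = 0.0066964; these sum to 0.071667.
Dividing through by the total gives posterior P(bowl A | data) = 0.84094, P(bowl B | data) = 0.065624, P(bowl C | data) = 0.093438.
So P(green next | data) = Σ P(green next | H) P(H | data) = (3/4)(0.84094) + (1/9)(0.065624) + (1/4)(0.093438) = 0.66135.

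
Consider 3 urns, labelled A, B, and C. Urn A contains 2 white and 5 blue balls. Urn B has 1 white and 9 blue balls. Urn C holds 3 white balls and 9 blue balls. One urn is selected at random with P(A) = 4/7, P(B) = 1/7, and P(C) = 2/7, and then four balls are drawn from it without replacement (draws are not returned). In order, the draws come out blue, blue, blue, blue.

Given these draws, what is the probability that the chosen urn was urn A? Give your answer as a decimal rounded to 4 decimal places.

0.3400

Compute the likelihood of the observed sequence for each case: P(data | urn A) = (5/7)(4/6)(3/5)(2/4) = 0.14286; P(data | urn B) = (9/10)(8/9)(7/8)(6/7) = 0.6; P(data | urn C) = (9/12)(8/11)(7/10)(6/9) = 0.25455.
Weighting by the prior gives 4/7 · 0.14286 = 0.081633, 1/7 · 0.6 = 0.085714, 2/7 · 0.25455 = 0.072727; these sum to 0.24007.
Hence P(urn A | data) = (0.081633) / (0.24007) = 0.34003.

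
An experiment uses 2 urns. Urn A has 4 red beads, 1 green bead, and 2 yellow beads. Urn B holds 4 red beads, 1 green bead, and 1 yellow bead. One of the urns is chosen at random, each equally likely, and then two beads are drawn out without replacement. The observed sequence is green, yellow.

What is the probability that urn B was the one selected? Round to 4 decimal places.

0.4118

For each hypothesis, P(data | H) works out to: P(data | urn A) = (1/7)(2/6) = 1/21; P(data | urn B) = (1/6)(1/5) = 1/30.
The prior-weighted likelihoods are 1/2 · 1/21 = 1/42, 1/2 · 1/30 = 1/60; these sum to 17/420.
So P(urn B | data) = (1/60) / (17/420) = 7/17.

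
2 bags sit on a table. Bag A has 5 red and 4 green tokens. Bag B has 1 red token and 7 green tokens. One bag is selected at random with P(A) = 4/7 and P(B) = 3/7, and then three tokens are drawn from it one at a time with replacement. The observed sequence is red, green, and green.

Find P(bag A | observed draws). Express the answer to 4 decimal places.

0.6046

The likelihood of the observed sequence under each hypothesis: P(data | bag A) = (5/9)(4/9)(4/9) = 0.10974; P(data | bag B) = (1/8)(7/8)(7/8) = 0.095703.
Multiplying each by its prior: 4/7 · 0.10974 = 0.062708, 3/7 · 0.095703 = 0.041016; these sum to 0.10372.
Therefore the posterior P(bag A | data) = (0.062708) / (0.10372) = 0.60457.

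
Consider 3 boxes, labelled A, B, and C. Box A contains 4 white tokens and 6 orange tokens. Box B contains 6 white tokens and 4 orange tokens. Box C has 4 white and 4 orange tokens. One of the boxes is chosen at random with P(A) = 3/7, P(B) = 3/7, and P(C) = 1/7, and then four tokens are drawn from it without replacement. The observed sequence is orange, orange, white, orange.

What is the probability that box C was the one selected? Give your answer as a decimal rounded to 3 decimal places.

0.133

Compute the likelihood of the observed sequence for each case: P(data | box A) = (6/10)(5/9)(4/8)(4/7) = 2/21; P(data | box B) = (4/10)(3/9)(6/8)(2/7) = 1/35; P(data | box C) = (4/8)(3/7)(4/6)(2/5) = 2/35.
Multiplying each by its prior: 3/7 · 2/21 = 2/49, 3/7 · 1/35 = 3/245, 1/7 · 2/35 = 2/245; summing to 3/49.
By Bayes' rule, P(box C | data) = (2/245) / (3/49) = 2/15.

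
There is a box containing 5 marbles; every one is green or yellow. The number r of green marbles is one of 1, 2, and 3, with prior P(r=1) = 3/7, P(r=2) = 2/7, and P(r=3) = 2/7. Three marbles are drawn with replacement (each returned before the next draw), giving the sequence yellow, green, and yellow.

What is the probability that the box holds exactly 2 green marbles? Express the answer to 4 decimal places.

Compute the likelihood of the observed sequence for each case: P(data | r = 1) = (4/5)(1/5)(4/5) = 16/125; P(data | r = 2) = (3/5)(2/5)(3/5) = 18/125; P(data | r = 3) = (2/5)(3/5)(2/5) = 12/125.
The prior-weighted likelihoods are 3/7 · 16/125 = 48/875, 2/7 · 18/125 = 36/875, 2/7 · 12/125 = 24/875; these sum to 108/875.
Hence P(r = 2 | data) = (36/875) / (108/875) = 1/3.

0.3333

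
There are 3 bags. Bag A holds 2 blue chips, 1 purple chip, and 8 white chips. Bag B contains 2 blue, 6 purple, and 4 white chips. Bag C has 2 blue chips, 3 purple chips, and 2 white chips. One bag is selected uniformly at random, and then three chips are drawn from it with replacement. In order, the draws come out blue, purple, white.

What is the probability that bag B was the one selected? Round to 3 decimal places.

0.371

For each hypothesis, P(data | H) works out to: P(data | bag A) = (2/11)(1/11)(8/11) = 0.012021; P(data | bag B) = (2/12)(6/12)(4/12) = 0.027778; P(data | bag C) = (2/7)(3/7)(2/7) = 0.034985.
Multiplying each by its prior: 1/3 · 0.012021 = 0.004007, 1/3 · 0.027778 = 0.0092593, 1/3 · 0.034985 = 0.011662; summing to 0.024928.
By Bayes' rule, P(bag B | data) = (0.0092593) / (0.024928) = 0.37144.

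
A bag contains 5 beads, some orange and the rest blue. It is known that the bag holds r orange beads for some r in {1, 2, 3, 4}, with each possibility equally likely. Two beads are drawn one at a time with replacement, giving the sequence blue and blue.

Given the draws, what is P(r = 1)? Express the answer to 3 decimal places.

0.533

For each hypothesis, P(data | H) works out to: P(data | r = 1) = (4/5)(4/5) = 16/25; P(data | r = 2) = (3/5)(3/5) = 9/25; P(data | r = 3) = (2/5)(2/5) = 4/25; P(data | r = 4) = (1/5)(1/5) = 1/25.
Multiplying each by its prior: 1/4 · 16/25 = 4/25, 1/4 · 9/25 = 9/100, 1/4 · 4/25 = 1/25, 1/4 · 1/25 = 1/100; with total 3/10.
By Bayes' rule, P(r = 1 | data) = (4/25) / (3/10) = 8/15.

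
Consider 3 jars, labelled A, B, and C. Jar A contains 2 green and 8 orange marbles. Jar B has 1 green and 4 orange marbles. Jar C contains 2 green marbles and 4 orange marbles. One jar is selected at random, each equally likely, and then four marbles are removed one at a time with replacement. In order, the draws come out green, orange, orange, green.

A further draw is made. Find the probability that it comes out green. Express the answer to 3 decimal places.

0.265

Compute the likelihood of the observed sequence for each case: P(data | jar A) = (2/10)(8/10)(8/10)(2/10) = 0.0256; P(data | jar B) = (1/5)(4/5)(4/5)(1/5) = 0.0256; P(data | jar C) = (2/6)(4/6)(4/6)(2/6) = 0.049383.
Multiplying each by its prior: 1/3 · 0.0256 = 0.0085333, 1/3 · 0.0256 = 0.0085333, 1/3 · 0.049383 = 0.016461; these sum to 0.033528.
Normalising, the posterior is P(jar A | data) = 0.25452, P(jar B | data) = 0.25452, P(jar C | data) = 0.49097.
So P(green next | data) = Σ P(green next | H) P(H | data) = (1/5)(0.25452) + (1/5)(0.25452) + (1/3)(0.49097) = 0.26546.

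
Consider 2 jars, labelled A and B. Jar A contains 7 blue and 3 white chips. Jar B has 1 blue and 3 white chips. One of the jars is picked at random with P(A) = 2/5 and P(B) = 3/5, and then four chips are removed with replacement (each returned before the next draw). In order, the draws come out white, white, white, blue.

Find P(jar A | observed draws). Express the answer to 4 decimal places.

0.1067

The likelihood of the observed sequence under each hypothesis: P(data | jar A) = (3/10)(3/10)(3/10)(7/10) = 0.0189; P(data | jar B) = (3/4)(3/4)(3/4)(1/4) = 0.10547.
Multiplying each by its prior: 2/5 · 0.0189 = 0.00756, 3/5 · 0.10547 = 0.063281; summing to 0.070841.
Hence P(jar A | data) = (0.00756) / (0.070841) = 0.10672.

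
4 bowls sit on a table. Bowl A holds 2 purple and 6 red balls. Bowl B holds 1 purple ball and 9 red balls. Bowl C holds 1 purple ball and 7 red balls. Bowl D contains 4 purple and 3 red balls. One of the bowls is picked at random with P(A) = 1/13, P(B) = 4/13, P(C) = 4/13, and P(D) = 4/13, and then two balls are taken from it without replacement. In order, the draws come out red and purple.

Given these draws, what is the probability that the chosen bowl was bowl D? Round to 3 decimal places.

The likelihood of the observed sequence under each hypothesis: P(data | bowl A) = (6/8)(2/7) = 3/14; P(data | bowl B) = (9/10)(1/9) = 1/10; P(data | bowl C) = (7/8)(1/7) = 1/8; P(data | bowl D) = (3/7)(4/6) = 2/7.
Weighting by the prior gives 1/13 · 3/14 = 3/182, 4/13 · 1/10 = 2/65, 4/13 · 1/8 = 1/26, 4/13 · 2/7 = 8/91; summing to 79/455.
So P(bowl D | data) = (8/91) / (79/455) = 40/79.

0.506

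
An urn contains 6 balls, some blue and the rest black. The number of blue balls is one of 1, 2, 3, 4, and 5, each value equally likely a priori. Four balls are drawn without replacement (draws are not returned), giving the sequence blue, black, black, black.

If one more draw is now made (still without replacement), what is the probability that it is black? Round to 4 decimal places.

0.6667

For each hypothesis, P(data | H) works out to: P(data | r = 1) = (1/6)(5/5)(4/4)(3/3) = 1/6; P(data | r = 2) = (2/6)(4/5)(3/4)(2/3) = 2/15; P(data | r = 3) = (3/6)(3/5)(2/4)(1/3) = 1/20; P(data | r = 4) = (4/6)(2/5)(1/4)(0/3) = 0; P(data | r = 5) = (5/6)(1/5)(0/4) = 0.
Weighting by the prior gives 1/5 · 1/6 = 1/30, 1/5 · 2/15 = 2/75, 1/5 · 1/20 = 1/100, 1/5 · 0 = 0, 1/5 · 0 = 0; these sum to 7/100.
The posterior is then P(r = 1 | data) = 10/21, P(r = 2 | data) = 8/21, P(r = 3 | data) = 1/7, P(r = 4 | data) = 0, P(r = 5 | data) = 0.
The predictive probability is P(black next | data) = (1)(10/21) + (1/2)(8/21) + (0)(1/7) = 2/3.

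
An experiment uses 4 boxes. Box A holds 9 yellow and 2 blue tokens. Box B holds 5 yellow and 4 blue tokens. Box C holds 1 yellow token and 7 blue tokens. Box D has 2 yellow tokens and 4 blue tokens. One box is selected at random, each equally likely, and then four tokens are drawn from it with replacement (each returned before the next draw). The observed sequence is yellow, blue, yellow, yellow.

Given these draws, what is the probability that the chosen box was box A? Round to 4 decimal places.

0.4925

For each hypothesis, P(data | H) works out to: P(data | box A) = (9/11)(2/11)(9/11)(9/11) = 0.099583; P(data | box B) = (5/9)(4/9)(5/9)(5/9) = 0.076208; P(data | box C) = (1/8)(7/8)(1/8)(1/8) = 0.001709; P(data | box D) = (2/6)(4/6)(2/6)(2/6) = 0.024691.
Multiplying each by its prior: 1/4 · 0.099583 = 0.024896, 1/4 · 0.076208 = 0.019052, 1/4 · 0.001709 = 0.00042725, 1/4 · 0.024691 = 0.0061728; these sum to 0.050548.
Therefore the posterior P(box A | data) = (0.024896) / (0.050548) = 0.49252.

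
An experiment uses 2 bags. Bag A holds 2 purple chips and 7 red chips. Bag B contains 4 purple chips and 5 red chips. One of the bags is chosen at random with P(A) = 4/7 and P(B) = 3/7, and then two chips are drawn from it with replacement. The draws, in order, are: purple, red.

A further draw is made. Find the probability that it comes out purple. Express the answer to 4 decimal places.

Under each hypothesis, the probability of the observed sequence is: P(data | bag A) = (2/9)(7/9) = 14/81; P(data | bag B) = (4/9)(5/9) = 20/81.
Weighting by the prior gives 4/7 · 14/81 = 8/81, 3/7 · 20/81 = 20/189; summing to 116/567.
Dividing through by the total gives posterior P(bag A | data) = 14/29, P(bag B | data) = 15/29.
So P(purple next | data) = Σ P(purple next | H) P(H | data) = (2/9)(14/29) + (4/9)(15/29) = 88/261.

0.3372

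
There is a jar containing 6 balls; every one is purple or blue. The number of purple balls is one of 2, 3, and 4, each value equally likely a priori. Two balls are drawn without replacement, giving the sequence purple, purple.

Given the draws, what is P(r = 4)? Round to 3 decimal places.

0.600

Compute the likelihood of the observed sequence for each case: P(data | r = 2) = (2/6)(1/5) = 1/15; P(data | r = 3) = (3/6)(2/5) = 1/5; P(data | r = 4) = (4/6)(3/5) = 2/5.
Multiplying each by its prior: 1/3 · 1/15 = 1/45, 1/3 · 1/5 = 1/15, 1/3 · 2/5 = 2/15; these sum to 2/9.
By Bayes' rule, P(r = 4 | data) = (2/15) / (2/9) = 3/5.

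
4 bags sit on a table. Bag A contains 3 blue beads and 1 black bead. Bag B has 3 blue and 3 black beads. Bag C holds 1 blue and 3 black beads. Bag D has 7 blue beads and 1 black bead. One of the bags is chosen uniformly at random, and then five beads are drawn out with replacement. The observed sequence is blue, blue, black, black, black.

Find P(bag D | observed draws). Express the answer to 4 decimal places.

Compute the likelihood of the observed sequence for each case: P(data | bag A) = (3/4)(3/4)(1/4)(1/4)(1/4) = 0.0087891; P(data | bag B) = (3/6)(3/6)(3/6)(3/6)(3/6) = 0.03125; P(data | bag C) = (1/4)(1/4)(3/4)(3/4)(3/4) = 0.026367; P(data | bag D) = (7/8)(7/8)(1/8)(1/8)(1/8) = 0.0014954.
Multiplying each by its prior: 1/4 · 0.0087891 = 0.0021973, 1/4 · 0.03125 = 0.0078125, 1/4 · 0.026367 = 0.0065918, 1/4 · 0.0014954 = 0.00037384; with total 0.016975.
So P(bag D | data) = (0.00037384) / (0.016975) = 0.022022.

0.0220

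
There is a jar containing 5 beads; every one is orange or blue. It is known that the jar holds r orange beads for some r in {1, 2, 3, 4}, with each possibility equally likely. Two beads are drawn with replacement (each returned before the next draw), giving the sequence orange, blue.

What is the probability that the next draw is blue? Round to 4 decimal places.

For each hypothesis, P(data | H) works out to: P(data | r = 1) = (1/5)(4/5) = 4/25; P(data | r = 2) = (2/5)(3/5) = 6/25; P(data | r = 3) = (3/5)(2/5) = 6/25; P(data | r = 4) = (4/5)(1/5) = 4/25.
Multiplying each by its prior: 1/4 · 4/25 = 1/25, 1/4 · 6/25 = 3/50, 1/4 · 6/25 = 3/50, 1/4 · 4/25 = 1/25; summing to 1/5.
Dividing through by the total gives posterior P(r = 1 | data) = 1/5, P(r = 2 | data) = 3/10, P(r = 3 | data) = 3/10, P(r = 4 | data) = 1/5.
So P(blue next | data) = Σ P(blue next | H) P(H | data) = (4/5)(1/5) + (3/5)(3/10) + (2/5)(3/10) + (1/5)(1/5) = 1/2.

0.5000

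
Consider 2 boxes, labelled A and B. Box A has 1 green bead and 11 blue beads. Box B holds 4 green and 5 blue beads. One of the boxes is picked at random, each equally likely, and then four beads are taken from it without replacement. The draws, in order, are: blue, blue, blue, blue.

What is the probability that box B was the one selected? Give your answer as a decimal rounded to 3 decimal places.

Under each hypothesis, the probability of the observed sequence is: P(data | box A) = (11/12)(10/11)(9/10)(8/9) = 2/3; P(data | box B) = (5/9)(4/8)(3/7)(2/6) = 5/126.
Weighting by the prior gives 1/2 · 2/3 = 1/3, 1/2 · 5/126 = 5/252; summing to 89/252.
Therefore the posterior P(box B | data) = (5/252) / (89/252) = 5/89.

0.056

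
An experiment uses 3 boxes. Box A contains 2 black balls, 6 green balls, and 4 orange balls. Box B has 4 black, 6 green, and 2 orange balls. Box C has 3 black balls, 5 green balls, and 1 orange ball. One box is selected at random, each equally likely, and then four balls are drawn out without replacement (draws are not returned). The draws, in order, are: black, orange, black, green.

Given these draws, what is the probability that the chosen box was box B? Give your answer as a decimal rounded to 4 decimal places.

0.4647

Compute the likelihood of the observed sequence for each case: P(data | box A) = (2/12)(4/11)(1/10)(6/9) = 0.0040404; P(data | box B) = (4/12)(2/11)(3/10)(6/9) = 0.012121; P(data | box C) = (3/9)(1/8)(2/7)(5/6) = 0.0099206.
Multiplying each by its prior: 1/3 · 0.0040404 = 0.0013468, 1/3 · 0.012121 = 0.0040404, 1/3 · 0.0099206 = 0.0033069; these sum to 0.0086941.
Therefore the posterior P(box B | data) = (0.0040404) / (0.0086941) = 0.46473.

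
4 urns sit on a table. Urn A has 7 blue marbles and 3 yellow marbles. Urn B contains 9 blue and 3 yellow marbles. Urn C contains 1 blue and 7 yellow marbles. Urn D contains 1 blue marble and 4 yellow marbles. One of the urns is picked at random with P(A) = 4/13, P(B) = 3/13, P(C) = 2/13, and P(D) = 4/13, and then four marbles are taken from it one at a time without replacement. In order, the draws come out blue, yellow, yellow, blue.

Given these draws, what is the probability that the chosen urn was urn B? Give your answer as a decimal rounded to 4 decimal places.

The likelihood of the observed sequence under each hypothesis: P(data | urn A) = (7/10)(3/9)(2/8)(6/7) = 1/20; P(data | urn B) = (9/12)(3/11)(2/10)(8/9) = 2/55; P(data | urn C) = (1/8)(7/7)(6/6)(0/5) = 0; P(data | urn D) = (1/5)(4/4)(3/3)(0/2) = 0.
Multiplying each by its prior: 4/13 · 1/20 = 1/65, 3/13 · 2/55 = 6/715, 2/13 · 0 = 0, 4/13 · 0 = 0; summing to 17/715.
Therefore the posterior P(urn B | data) = (6/715) / (17/715) = 6/17.

0.3529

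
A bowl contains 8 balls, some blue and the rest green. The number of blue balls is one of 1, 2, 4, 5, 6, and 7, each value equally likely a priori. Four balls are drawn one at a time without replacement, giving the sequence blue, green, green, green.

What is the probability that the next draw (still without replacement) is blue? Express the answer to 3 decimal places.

Compute the likelihood of the observed sequence for each case: P(data | r = 1) = (1/8)(7/7)(6/6)(5/5) = 1/8; P(data | r = 2) = (2/8)(6/7)(5/6)(4/5) = 1/7; P(data | r = 4) = (4/8)(4/7)(3/6)(2/5) = 2/35; P(data | r = 5) = (5/8)(3/7)(2/6)(1/5) = 1/56; P(data | r = 6) = (6/8)(2/7)(1/6)(0/5) = 0; P(data | r = 7) = (7/8)(1/7)(0/6) = 0.
Multiplying each by its prior: 1/6 · 1/8 = 1/48, 1/6 · 1/7 = 1/42, 1/6 · 2/35 = 1/105, 1/6 · 1/56 = 1/336, 1/6 · 0 = 0, 1/6 · 0 = 0; with total 2/35.
Normalising, the posterior is P(r = 1 | data) = 35/96, P(r = 2 | data) = 5/12, P(r = 4 | data) = 1/6, P(r = 5 | data) = 5/96, P(r = 6 | data) = 0, P(r = 7 | data) = 0.
The predictive probability is P(blue next | data) = (0)(35/96) + (1/4)(5/12) + (3/4)(1/6) + (1)(5/96) = 9/32.

0.281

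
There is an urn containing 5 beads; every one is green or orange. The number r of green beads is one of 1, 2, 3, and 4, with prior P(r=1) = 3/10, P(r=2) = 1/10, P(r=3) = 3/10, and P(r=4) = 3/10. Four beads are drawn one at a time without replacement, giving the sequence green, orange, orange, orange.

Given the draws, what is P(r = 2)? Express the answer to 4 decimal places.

The likelihood of the observed sequence under each hypothesis: P(data | r = 1) = (1/5)(4/4)(3/3)(2/2) = 1/5; P(data | r = 2) = (2/5)(3/4)(2/3)(1/2) = 1/10; P(data | r = 3) = (3/5)(2/4)(1/3)(0/2) = 0; P(data | r = 4) = (4/5)(1/4)(0/3) = 0.
Weighting by the prior gives 3/10 · 1/5 = 3/50, 1/10 · 1/10 = 1/100, 3/10 · 0 = 0, 3/10 · 0 = 0; summing to 7/100.
Therefore the posterior P(r = 2 | data) = (1/100) / (7/100) = 1/7.

0.1429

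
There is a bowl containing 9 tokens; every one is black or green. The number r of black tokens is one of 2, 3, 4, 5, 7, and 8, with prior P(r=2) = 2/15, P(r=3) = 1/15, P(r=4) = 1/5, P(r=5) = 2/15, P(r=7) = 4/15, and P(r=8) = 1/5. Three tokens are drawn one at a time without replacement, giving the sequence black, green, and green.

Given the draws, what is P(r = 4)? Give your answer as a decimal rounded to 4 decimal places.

Under each hypothesis, the probability of the observed sequence is: P(data | r = 2) = (2/9)(7/8)(6/7) = 0.16667; P(data | r = 3) = (3/9)(6/8)(5/7) = 0.17857; P(data | r = 4) = (4/9)(5/8)(4/7) = 0.15873; P(data | r = 5) = (5/9)(4/8)(3/7) = 0.11905; P(data | r = 7) = (7/9)(2/8)(1/7) = 0.027778; P(data | r = 8) = (8/9)(1/8)(0/7) = 0.
Multiplying each by its prior: 2/15 · 0.16667 = 0.022222, 1/15 · 0.17857 = 0.011905, 1/5 · 0.15873 = 0.031746, 2/15 · 0.11905 = 0.015873, 4/15 · 0.027778 = 0.0074074, 1/5 · 0 = 0; these sum to 0.089153.
So P(r = 4 | data) = (0.031746) / (0.089153) = 0.35608.

0.3561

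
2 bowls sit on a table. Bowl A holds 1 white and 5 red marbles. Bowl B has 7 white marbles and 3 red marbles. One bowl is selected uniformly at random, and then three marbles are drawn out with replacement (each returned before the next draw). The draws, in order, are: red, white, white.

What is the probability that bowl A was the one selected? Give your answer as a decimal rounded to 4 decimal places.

Under each hypothesis, the probability of the observed sequence is: P(data | bowl A) = (5/6)(1/6)(1/6) = 0.023148; P(data | bowl B) = (3/10)(7/10)(7/10) = 0.147.
Multiplying each by its prior: 1/2 · 0.023148 = 0.011574, 1/2 · 0.147 = 0.0735; with total 0.085074.
Therefore the posterior P(bowl A | data) = (0.011574) / (0.085074) = 0.13605.

0.1360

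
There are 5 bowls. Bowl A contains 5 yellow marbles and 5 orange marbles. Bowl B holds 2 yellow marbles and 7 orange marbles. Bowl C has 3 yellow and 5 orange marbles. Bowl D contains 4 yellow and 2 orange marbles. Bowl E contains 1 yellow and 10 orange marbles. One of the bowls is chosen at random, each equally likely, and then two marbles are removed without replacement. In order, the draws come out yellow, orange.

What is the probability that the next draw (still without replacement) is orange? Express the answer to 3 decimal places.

The likelihood of the observed sequence under each hypothesis: P(data | bowl A) = (5/10)(5/9) = 0.27778; P(data | bowl B) = (2/9)(7/8) = 0.19444; P(data | bowl C) = (3/8)(5/7) = 0.26786; P(data | bowl D) = (4/6)(2/5) = 0.26667; P(data | bowl E) = (1/11)(10/10) = 0.090909.
Multiplying each by its prior: 1/5 · 0.27778 = 0.055556, 1/5 · 0.19444 = 0.038889, 1/5 · 0.26786 = 0.053571, 1/5 · 0.26667 = 0.053333, 1/5 · 0.090909 = 0.018182; these sum to 0.21953.
Normalising, the posterior is P(bowl A | data) = 0.25306, P(bowl B | data) = 0.17715, P(bowl C | data) = 0.24403, P(bowl D | data) = 0.24294, P(bowl E | data) = 0.082821.
So P(orange next | data) = Σ P(orange next | H) P(H | data) = (1/2)(0.25306) + (6/7)(0.17715) + (2/3)(0.24403) + (1/4)(0.24294) + (1)(0.082821) = 0.58461.

0.585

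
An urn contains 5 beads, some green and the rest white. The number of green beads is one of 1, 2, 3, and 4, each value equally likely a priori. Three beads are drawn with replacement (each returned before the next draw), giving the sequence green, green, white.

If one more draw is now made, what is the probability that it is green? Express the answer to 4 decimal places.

The likelihood of the observed sequence under each hypothesis: P(data | r = 1) = (1/5)(1/5)(4/5) = 4/125; P(data | r = 2) = (2/5)(2/5)(3/5) = 12/125; P(data | r = 3) = (3/5)(3/5)(2/5) = 18/125; P(data | r = 4) = (4/5)(4/5)(1/5) = 16/125.
The prior-weighted likelihoods are 1/4 · 4/125 = 1/125, 1/4 · 12/125 = 3/125, 1/4 · 18/125 = 9/250, 1/4 · 16/125 = 4/125; these sum to 1/10.
The posterior is then P(r = 1 | data) = 2/25, P(r = 2 | data) = 6/25, P(r = 3 | data) = 9/25, P(r = 4 | data) = 8/25.
The predictive probability is P(green next | data) = (1/5)(2/25) + (2/5)(6/25) + (3/5)(9/25) + (4/5)(8/25) = 73/125.

0.5840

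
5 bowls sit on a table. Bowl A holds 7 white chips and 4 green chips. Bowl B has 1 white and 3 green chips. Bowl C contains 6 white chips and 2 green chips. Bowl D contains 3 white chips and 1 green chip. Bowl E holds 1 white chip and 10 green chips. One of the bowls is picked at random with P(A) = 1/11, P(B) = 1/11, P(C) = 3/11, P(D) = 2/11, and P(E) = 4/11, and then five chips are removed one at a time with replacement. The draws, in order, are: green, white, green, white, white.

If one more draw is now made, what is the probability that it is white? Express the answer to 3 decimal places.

0.694

The likelihood of the observed sequence under each hypothesis: P(data | bowl A) = (4/11)(7/11)(4/11)(7/11)(7/11) = 0.034076; P(data | bowl B) = (3/4)(1/4)(3/4)(1/4)(1/4) = 0.0087891; P(data | bowl C) = (2/8)(6/8)(2/8)(6/8)(6/8) = 0.026367; P(data | bowl D) = (1/4)(3/4)(1/4)(3/4)(3/4) = 0.026367; P(data | bowl E) = (10/11)(1/11)(10/11)(1/11)(1/11) = 0.00062092.
Multiplying each by its prior: 1/11 · 0.034076 = 0.0030978, 1/11 · 0.0087891 = 0.00079901, 3/11 · 0.026367 = 0.0071911, 2/11 · 0.026367 = 0.004794, 4/11 · 0.00062092 = 0.00022579; summing to 0.016108.
The posterior is then P(bowl A | data) = 0.19232, P(bowl B | data) = 0.049604, P(bowl C | data) = 0.44644, P(bowl D | data) = 0.29762, P(bowl E | data) = 0.014017.
So P(white next | data) = Σ P(white next | H) P(H | data) = (7/11)(0.19232) + (1/4)(0.049604) + (3/4)(0.44644) + (3/4)(0.29762) + (1/11)(0.014017) = 0.6941.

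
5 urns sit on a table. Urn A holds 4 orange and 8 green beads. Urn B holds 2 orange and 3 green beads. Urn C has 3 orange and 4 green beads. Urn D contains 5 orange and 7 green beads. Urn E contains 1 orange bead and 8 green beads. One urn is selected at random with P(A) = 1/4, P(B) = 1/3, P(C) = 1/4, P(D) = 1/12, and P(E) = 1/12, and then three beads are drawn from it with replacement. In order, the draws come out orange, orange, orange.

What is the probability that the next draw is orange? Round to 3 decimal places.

0.400

Under each hypothesis, the probability of the observed sequence is: P(data | urn A) = (4/12)(4/12)(4/12) = 0.037037; P(data | urn B) = (2/5)(2/5)(2/5) = 0.064; P(data | urn C) = (3/7)(3/7)(3/7) = 0.078717; P(data | urn D) = (5/12)(5/12)(5/12) = 0.072338; P(data | urn E) = (1/9)(1/9)(1/9) = 0.0013717.
Weighting by the prior gives 1/4 · 0.037037 = 0.0092593, 1/3 · 0.064 = 0.021333, 1/4 · 0.078717 = 0.019679, 1/12 · 0.072338 = 0.0060282, 1/12 · 0.0013717 = 0.00011431; with total 0.056414.
Dividing through by the total gives posterior P(urn A | data) = 0.16413, P(urn B | data) = 0.37815, P(urn C | data) = 0.34883, P(urn D | data) = 0.10686, P(urn E | data) = 0.0020263.
So P(orange next | data) = Σ P(orange next | H) P(H | data) = (1/3)(0.16413) + (2/5)(0.37815) + (3/7)(0.34883) + (5/12)(0.10686) + (1/9)(0.0020263) = 0.40022.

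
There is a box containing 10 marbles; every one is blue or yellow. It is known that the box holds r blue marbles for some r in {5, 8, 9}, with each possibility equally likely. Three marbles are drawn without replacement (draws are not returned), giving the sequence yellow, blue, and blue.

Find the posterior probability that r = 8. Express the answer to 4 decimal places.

0.3944

Compute the likelihood of the observed sequence for each case: P(data | r = 5) = (5/10)(5/9)(4/8) = 5/36; P(data | r = 8) = (2/10)(8/9)(7/8) = 7/45; P(data | r = 9) = (1/10)(9/9)(8/8) = 1/10.
The prior-weighted likelihoods are 1/3 · 5/36 = 5/108, 1/3 · 7/45 = 7/135, 1/3 · 1/10 = 1/30; summing to 71/540.
Hence P(r = 8 | data) = (7/135) / (71/540) = 28/71.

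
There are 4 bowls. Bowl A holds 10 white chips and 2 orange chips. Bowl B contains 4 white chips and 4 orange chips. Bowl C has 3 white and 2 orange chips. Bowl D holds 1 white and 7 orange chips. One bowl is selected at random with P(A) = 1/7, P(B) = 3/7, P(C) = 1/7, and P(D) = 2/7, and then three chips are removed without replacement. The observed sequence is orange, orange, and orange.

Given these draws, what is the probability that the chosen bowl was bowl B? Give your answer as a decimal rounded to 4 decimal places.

0.1463

For each hypothesis, P(data | H) works out to: P(data | bowl A) = (2/12)(1/11)(0/10) = 0; P(data | bowl B) = (4/8)(3/7)(2/6) = 1/14; P(data | bowl C) = (2/5)(1/4)(0/3) = 0; P(data | bowl D) = (7/8)(6/7)(5/6) = 5/8.
Multiplying each by its prior: 1/7 · 0 = 0, 3/7 · 1/14 = 3/98, 1/7 · 0 = 0, 2/7 · 5/8 = 5/28; with total 41/196.
Therefore the posterior P(bowl B | data) = (3/98) / (41/196) = 6/41.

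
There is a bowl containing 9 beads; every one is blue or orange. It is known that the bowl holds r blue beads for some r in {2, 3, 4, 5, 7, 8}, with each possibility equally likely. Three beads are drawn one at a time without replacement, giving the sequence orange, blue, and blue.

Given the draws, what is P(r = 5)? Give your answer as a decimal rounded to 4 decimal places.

The likelihood of the observed sequence under each hypothesis: P(data | r = 2) = (7/9)(2/8)(1/7) = 1/36; P(data | r = 3) = (6/9)(3/8)(2/7) = 1/14; P(data | r = 4) = (5/9)(4/8)(3/7) = 5/42; P(data | r = 5) = (4/9)(5/8)(4/7) = 10/63; P(data | r = 7) = (2/9)(7/8)(6/7) = 1/6; P(data | r = 8) = (1/9)(8/8)(7/7) = 1/9.
Weighting by the prior gives 1/6 · 1/36 = 1/216, 1/6 · 1/14 = 1/84, 1/6 · 5/42 = 5/252, 1/6 · 10/63 = 5/189, 1/6 · 1/6 = 1/36, 1/6 · 1/9 = 1/54; with total 55/504.
By Bayes' rule, P(r = 5 | data) = (5/189) / (55/504) = 8/33.

0.2424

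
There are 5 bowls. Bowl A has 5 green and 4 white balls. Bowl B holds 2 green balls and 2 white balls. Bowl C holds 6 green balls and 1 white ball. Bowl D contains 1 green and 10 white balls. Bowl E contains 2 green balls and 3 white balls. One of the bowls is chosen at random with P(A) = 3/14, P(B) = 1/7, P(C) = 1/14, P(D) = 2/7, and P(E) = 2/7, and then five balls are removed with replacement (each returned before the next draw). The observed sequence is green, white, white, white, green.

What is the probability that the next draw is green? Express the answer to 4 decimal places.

Compute the likelihood of the observed sequence for each case: P(data | bowl A) = (5/9)(4/9)(4/9)(4/9)(5/9) = 0.027096; P(data | bowl B) = (2/4)(2/4)(2/4)(2/4)(2/4) = 0.03125; P(data | bowl C) = (6/7)(1/7)(1/7)(1/7)(6/7) = 0.002142; P(data | bowl D) = (1/11)(10/11)(10/11)(10/11)(1/11) = 0.0062092; P(data | bowl E) = (2/5)(3/5)(3/5)(3/5)(2/5) = 0.03456.
The prior-weighted likelihoods are 3/14 · 0.027096 = 0.0058063, 1/7 · 0.03125 = 0.0044643, 1/14 · 0.002142 = 0.000153, 2/7 · 0.0062092 = 0.0017741, 2/7 · 0.03456 = 0.0098743; these sum to 0.022072.
Normalising, the posterior is P(bowl A | data) = 0.26306, P(bowl B | data) = 0.20226, P(bowl C | data) = 0.0069318, P(bowl D | data) = 0.080376, P(bowl E | data) = 0.44737.
Averaging over the posterior, P(green next | data) = (5/9)(0.26306) + (1/2)(0.20226) + (6/7)(0.0069318) + (1/11)(0.080376) + (2/5)(0.44737) = 0.43947.

0.4395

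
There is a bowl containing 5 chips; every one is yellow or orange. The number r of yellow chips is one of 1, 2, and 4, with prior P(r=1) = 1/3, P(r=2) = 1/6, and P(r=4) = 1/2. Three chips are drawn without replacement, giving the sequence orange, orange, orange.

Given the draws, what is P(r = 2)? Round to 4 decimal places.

The likelihood of the observed sequence under each hypothesis: P(data | r = 1) = (4/5)(3/4)(2/3) = 2/5; P(data | r = 2) = (3/5)(2/4)(1/3) = 1/10; P(data | r = 4) = (1/5)(0/4) = 0.
The prior-weighted likelihoods are 1/3 · 2/5 = 2/15, 1/6 · 1/10 = 1/60, 1/2 · 0 = 0; summing to 3/20.
So P(r = 2 | data) = (1/60) / (3/20) = 1/9.

0.1111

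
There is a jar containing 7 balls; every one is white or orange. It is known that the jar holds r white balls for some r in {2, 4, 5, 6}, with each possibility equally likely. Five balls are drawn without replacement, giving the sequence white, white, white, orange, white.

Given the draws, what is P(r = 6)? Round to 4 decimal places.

0.5357

The likelihood of the observed sequence under each hypothesis: P(data | r = 2) = (2/7)(1/6)(0/5) = 0; P(data | r = 4) = (4/7)(3/6)(2/5)(3/4)(1/3) = 1/35; P(data | r = 5) = (5/7)(4/6)(3/5)(2/4)(2/3) = 2/21; P(data | r = 6) = (6/7)(5/6)(4/5)(1/4)(3/3) = 1/7.
The prior-weighted likelihoods are 1/4 · 0 = 0, 1/4 · 1/35 = 1/140, 1/4 · 2/21 = 1/42, 1/4 · 1/7 = 1/28; these sum to 1/15.
So P(r = 6 | data) = (1/28) / (1/15) = 15/28.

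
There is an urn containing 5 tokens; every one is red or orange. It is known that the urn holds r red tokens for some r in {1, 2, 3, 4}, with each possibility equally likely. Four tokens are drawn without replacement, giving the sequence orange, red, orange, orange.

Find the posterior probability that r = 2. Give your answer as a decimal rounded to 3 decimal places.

The likelihood of the observed sequence under each hypothesis: P(data | r = 1) = (4/5)(1/4)(3/3)(2/2) = 1/5; P(data | r = 2) = (3/5)(2/4)(2/3)(1/2) = 1/10; P(data | r = 3) = (2/5)(3/4)(1/3)(0/2) = 0; P(data | r = 4) = (1/5)(4/4)(0/3) = 0.
The prior-weighted likelihoods are 1/4 · 1/5 = 1/20, 1/4 · 1/10 = 1/40, 1/4 · 0 = 0, 1/4 · 0 = 0; these sum to 3/40.
Hence P(r = 2 | data) = (1/40) / (3/40) = 1/3.

0.333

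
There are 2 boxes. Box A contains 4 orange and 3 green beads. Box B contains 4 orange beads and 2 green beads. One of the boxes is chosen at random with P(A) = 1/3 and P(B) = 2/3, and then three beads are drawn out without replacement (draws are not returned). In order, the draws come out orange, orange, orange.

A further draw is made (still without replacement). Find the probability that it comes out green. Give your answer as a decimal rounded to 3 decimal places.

Compute the likelihood of the observed sequence for each case: P(data | box A) = (4/7)(3/6)(2/5) = 4/35; P(data | box B) = (4/6)(3/5)(2/4) = 1/5.
Multiplying each by its prior: 1/3 · 4/35 = 4/105, 2/3 · 1/5 = 2/15; these sum to 6/35.
Normalising, the posterior is P(box A | data) = 2/9, P(box B | data) = 7/9.
Averaging over the posterior, P(green next | data) = (3/4)(2/9) + (2/3)(7/9) = 37/54.

0.685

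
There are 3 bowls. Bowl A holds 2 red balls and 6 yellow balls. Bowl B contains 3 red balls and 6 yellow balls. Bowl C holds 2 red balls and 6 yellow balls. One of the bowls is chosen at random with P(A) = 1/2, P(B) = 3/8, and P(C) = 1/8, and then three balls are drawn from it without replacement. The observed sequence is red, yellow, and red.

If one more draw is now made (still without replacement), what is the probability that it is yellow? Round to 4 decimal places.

Under each hypothesis, the probability of the observed sequence is: P(data | bowl A) = (2/8)(6/7)(1/6) = 1/28; P(data | bowl B) = (3/9)(6/8)(2/7) = 1/14; P(data | bowl C) = (2/8)(6/7)(1/6) = 1/28.
Weighting by the prior gives 1/2 · 1/28 = 1/56, 3/8 · 1/14 = 3/112, 1/8 · 1/28 = 1/224; these sum to 11/224.
The posterior is then P(bowl A | data) = 4/11, P(bowl B | data) = 6/11, P(bowl C | data) = 1/11.
The predictive probability is P(yellow next | data) = (1)(4/11) + (5/6)(6/11) + (1)(1/11) = 10/11.

0.9091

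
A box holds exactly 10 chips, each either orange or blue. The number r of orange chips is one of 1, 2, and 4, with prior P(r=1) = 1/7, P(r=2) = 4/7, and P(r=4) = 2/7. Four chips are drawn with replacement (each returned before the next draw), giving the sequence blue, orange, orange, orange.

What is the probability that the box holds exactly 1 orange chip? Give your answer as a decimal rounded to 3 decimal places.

0.009

Compute the likelihood of the observed sequence for each case: P(data | r = 1) = (9/10)(1/10)(1/10)(1/10) = 0.0009; P(data | r = 2) = (8/10)(2/10)(2/10)(2/10) = 0.0064; P(data | r = 4) = (6/10)(4/10)(4/10)(4/10) = 0.0384.
Weighting by the prior gives 1/7 · 0.0009 = 0.00012857, 4/7 · 0.0064 = 0.0036571, 2/7 · 0.0384 = 0.010971; summing to 0.014757.
Hence P(r = 1 | data) = (0.00012857) / (0.014757) = 0.0087125.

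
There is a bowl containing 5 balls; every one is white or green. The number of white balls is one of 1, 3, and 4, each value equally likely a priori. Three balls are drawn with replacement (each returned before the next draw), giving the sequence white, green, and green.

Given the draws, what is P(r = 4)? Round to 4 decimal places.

0.1250

Compute the likelihood of the observed sequence for each case: P(data | r = 1) = (1/5)(4/5)(4/5) = 16/125; P(data | r = 3) = (3/5)(2/5)(2/5) = 12/125; P(data | r = 4) = (4/5)(1/5)(1/5) = 4/125.
Multiplying each by its prior: 1/3 · 16/125 = 16/375, 1/3 · 12/125 = 4/125, 1/3 · 4/125 = 4/375; summing to 32/375.
Hence P(r = 4 | data) = (4/375) / (32/375) = 1/8.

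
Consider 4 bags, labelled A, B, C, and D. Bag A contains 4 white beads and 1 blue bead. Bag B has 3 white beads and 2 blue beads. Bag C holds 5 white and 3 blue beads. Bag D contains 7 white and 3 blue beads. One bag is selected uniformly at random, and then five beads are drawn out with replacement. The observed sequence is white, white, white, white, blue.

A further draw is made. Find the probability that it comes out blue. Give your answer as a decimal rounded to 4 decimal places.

0.3049

The likelihood of the observed sequence under each hypothesis: P(data | bag A) = (4/5)(4/5)(4/5)(4/5)(1/5) = 0.08192; P(data | bag B) = (3/5)(3/5)(3/5)(3/5)(2/5) = 0.05184; P(data | bag C) = (5/8)(5/8)(5/8)(5/8)(3/8) = 0.05722; P(data | bag D) = (7/10)(7/10)(7/10)(7/10)(3/10) = 0.07203.
The prior-weighted likelihoods are 1/4 · 0.08192 = 0.02048, 1/4 · 0.05184 = 0.01296, 1/4 · 0.05722 = 0.014305, 1/4 · 0.07203 = 0.018007; with total 0.065753.
Dividing through by the total gives posterior P(bag A | data) = 0.31147, P(bag B | data) = 0.1971, P(bag C | data) = 0.21756, P(bag D | data) = 0.27387.
So P(blue next | data) = Σ P(blue next | H) P(H | data) = (1/5)(0.31147) + (2/5)(0.1971) + (3/8)(0.21756) + (3/10)(0.27387) = 0.30488.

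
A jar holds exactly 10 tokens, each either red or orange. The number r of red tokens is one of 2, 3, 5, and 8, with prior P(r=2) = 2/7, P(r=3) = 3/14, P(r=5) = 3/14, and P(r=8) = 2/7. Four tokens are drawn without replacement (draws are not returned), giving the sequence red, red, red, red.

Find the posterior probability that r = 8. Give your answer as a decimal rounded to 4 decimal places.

The likelihood of the observed sequence under each hypothesis: P(data | r = 2) = (2/10)(1/9)(0/8) = 0; P(data | r = 3) = (3/10)(2/9)(1/8)(0/7) = 0; P(data | r = 5) = (5/10)(4/9)(3/8)(2/7) = 1/42; P(data | r = 8) = (8/10)(7/9)(6/8)(5/7) = 1/3.
The prior-weighted likelihoods are 2/7 · 0 = 0, 3/14 · 0 = 0, 3/14 · 1/42 = 1/196, 2/7 · 1/3 = 2/21; these sum to 59/588.
Hence P(r = 8 | data) = (2/21) / (59/588) = 56/59.

0.9492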